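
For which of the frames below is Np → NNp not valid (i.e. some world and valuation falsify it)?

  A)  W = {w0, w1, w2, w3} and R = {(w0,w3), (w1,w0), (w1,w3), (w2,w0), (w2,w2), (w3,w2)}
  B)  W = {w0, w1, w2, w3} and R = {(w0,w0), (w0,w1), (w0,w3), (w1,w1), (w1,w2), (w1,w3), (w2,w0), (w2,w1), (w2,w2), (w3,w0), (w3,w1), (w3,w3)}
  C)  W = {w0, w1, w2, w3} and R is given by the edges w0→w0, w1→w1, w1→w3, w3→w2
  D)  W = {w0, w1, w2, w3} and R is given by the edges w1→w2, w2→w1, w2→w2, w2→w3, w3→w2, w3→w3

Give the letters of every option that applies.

A, B, C, D

The schema Np → NNp is axiom 4; it is valid on a frame iff R is transitive.
(A) R is not transitive (w0 R w3 and w3 R w2 but not w0 R w2), so the schema fails here.
(B) R is not transitive (w0 R w1 and w1 R w2 but not w0 R w2), so the schema fails here.
(C) R is not transitive (w1 R w3 and w3 R w2 but not w1 R w2), so the schema fails here.
(D) R is not transitive (w1 R w2 and w2 R w1 but not w1 R w1), so the schema fails here.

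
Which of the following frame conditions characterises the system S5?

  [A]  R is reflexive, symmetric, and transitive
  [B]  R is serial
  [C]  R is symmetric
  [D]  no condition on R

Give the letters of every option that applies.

A

(A) S5 is sound and complete for exactly this class.
(B) this class determines D, not S5.
(C) this class determines KB, not S5.
(D) this class determines K, not S5.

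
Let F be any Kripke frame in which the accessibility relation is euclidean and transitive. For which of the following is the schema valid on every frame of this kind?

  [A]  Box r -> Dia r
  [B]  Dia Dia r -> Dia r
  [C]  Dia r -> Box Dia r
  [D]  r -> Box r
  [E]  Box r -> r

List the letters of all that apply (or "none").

(A) Box r -> Dia r is axiom D; it is valid on a frame exactly when R is serial. Such an R need not be serial, so not valid.
(B) Dia Dia r -> Dia r is the dual of axiom 4; it is valid on a frame exactly when R is transitive. Every such R is transitive, so valid.
(C) Dia r -> Box Dia r is axiom 5, which corresponds to the euclidean property. Every such R is euclidean — valid.
(D) r -> Box r (equivalent to ◇p→p) corresponds to R being a subset of the identity. Such an R need not be a subset of the identity, so not valid.
(E) axiom T: valid iff R is reflexive. Such an R need not be reflexive — not valid.

B, C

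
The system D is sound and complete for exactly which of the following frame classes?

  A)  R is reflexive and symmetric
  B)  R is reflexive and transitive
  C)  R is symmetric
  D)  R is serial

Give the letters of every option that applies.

D

(A) this class determines B (= KTB), not D.
(B) this class determines S4, not D.
(C) this class determines KB, not D.
(D) D is sound and complete for exactly this class.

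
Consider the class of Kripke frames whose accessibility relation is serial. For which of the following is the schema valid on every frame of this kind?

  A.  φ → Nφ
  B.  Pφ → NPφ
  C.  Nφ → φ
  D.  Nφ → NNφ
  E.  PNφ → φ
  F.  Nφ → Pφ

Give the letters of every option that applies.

(A) φ → Nφ (equivalent to ◇p→p) corresponds to R being a subset of the identity. Such an R need not be a subset of the identity, so not valid.
(B) Pφ → NPφ is axiom 5, which corresponds to the euclidean property. Such an R need not be euclidean — not valid.
(C) Nφ → φ is axiom T; it is valid on a frame exactly when R is reflexive. Such an R need not be reflexive, so not valid.
(D) Nφ → NNφ is axiom 4; it is valid on a frame exactly when R is transitive. Such an R need not be transitive, so not valid.
(E) PNφ → φ (the dual of axiom B) characterises the symmetric frames. Such an R need not be symmetric — not valid.
(F) Nφ → Pφ (axiom D) characterises the serial frames. Every such R is serial — valid.

F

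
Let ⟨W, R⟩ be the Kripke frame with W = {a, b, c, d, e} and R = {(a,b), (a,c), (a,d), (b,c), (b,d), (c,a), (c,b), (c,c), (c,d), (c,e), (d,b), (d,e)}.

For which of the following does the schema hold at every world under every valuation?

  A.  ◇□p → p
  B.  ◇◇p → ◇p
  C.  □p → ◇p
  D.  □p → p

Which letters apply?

R is not reflexive: not a R a.
R is not symmetric: a R b but not b R a.
R is not transitive: a R c and c R a but not a R a.
R is not serial: e has no R-successor.
(A) ◇□p → p is the dual of axiom B, which corresponds to symmetry. R is not symmetric — not valid.
(B) ◇◇p → ◇p is the dual of axiom 4, which corresponds to transitivity. R is not transitive — not valid.
(C) □p → ◇p (axiom D) characterises the serial frames. R is not serial — not valid.
(D) □p → p is axiom T, which corresponds to reflexivity. R is not reflexive — not valid.

none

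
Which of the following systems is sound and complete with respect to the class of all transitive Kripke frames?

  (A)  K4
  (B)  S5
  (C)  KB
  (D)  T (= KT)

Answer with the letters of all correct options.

(A) K4 is determined by exactly this class.
(B) S5 is determined by the class of reflexive, symmetric, and transitive frames.
(C) KB is determined by the class of symmetric frames.
(D) T (= KT) is determined by the class of reflexive frames.

A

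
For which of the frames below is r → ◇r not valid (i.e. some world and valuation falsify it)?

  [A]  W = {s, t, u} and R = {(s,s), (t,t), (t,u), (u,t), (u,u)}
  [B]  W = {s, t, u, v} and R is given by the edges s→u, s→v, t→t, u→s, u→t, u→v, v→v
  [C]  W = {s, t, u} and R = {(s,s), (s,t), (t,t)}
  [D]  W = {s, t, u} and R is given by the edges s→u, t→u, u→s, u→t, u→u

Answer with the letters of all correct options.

B, C, D

The schema r → ◇r is the dual of axiom T; it is valid on a frame iff R is reflexive.
(A) R is reflexive (each world relates to itself), so the schema is valid here.
(B) R is not reflexive (not s R s), so the schema fails here.
(C) R is not reflexive (not u R u), so the schema fails here.
(D) R is not reflexive (not s R s), so the schema fails here.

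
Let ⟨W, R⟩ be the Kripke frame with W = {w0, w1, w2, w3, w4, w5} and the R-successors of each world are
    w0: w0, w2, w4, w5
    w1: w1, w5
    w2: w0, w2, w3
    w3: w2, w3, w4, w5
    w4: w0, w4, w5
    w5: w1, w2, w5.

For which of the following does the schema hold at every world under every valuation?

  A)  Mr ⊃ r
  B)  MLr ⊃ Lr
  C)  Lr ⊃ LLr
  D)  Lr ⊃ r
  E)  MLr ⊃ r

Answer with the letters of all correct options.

D

R is reflexive: each world relates to itself.
R is not symmetric: w0 R w5 but not w5 R w0.
R is not transitive: w0 R w2 and w2 R w3 but not w0 R w3.
R is not euclidean: w0 R w2 and w0 R w4 but not w2 R w4.
R is not a subset of the identity: w0 R w2 with w0 ≠ w2.
(A) Mr ⊃ r (the converse of T) corresponds to R being a subset of the identity. Here R ⊄ identity, so not valid.
(B) MLr ⊃ Lr is the dual of axiom 5; it is valid on a frame exactly when R is euclidean. R is not euclidean, so not valid.
(C) Lr ⊃ LLr is axiom 4; it is valid on a frame exactly when R is transitive. R is not transitive, so not valid.
(D) Lr ⊃ r (axiom T) characterises the reflexive frames. R is reflexive — valid.
(E) MLr ⊃ r is the dual of axiom B, which corresponds to symmetry. R is not symmetric — not valid.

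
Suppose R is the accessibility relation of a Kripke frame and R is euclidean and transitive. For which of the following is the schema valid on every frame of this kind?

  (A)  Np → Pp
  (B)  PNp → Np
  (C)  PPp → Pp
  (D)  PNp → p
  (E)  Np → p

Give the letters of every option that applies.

B, C

(A) axiom D: valid iff R is serial. Such an R need not be serial — not valid.
(B) PNp → Np (the dual of axiom 5) characterises the euclidean frames. Every such R is euclidean — valid.
(C) PPp → Pp (the dual of axiom 4) characterises the transitive frames. Every such R is transitive — valid.
(D) PNp → p is the dual of axiom B; it is valid on a frame exactly when R is symmetric. Such an R need not be symmetric, so not valid.
(E) Np → p (axiom T) characterises the reflexive frames. Such an R need not be reflexive — not valid.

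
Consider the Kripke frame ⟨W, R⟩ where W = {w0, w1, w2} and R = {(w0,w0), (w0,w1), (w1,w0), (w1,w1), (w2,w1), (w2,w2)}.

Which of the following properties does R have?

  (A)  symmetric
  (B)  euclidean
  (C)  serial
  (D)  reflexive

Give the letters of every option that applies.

C, D

(A) not symmetric: w2 R w1 but not w1 R w2.
(B) not euclidean: w2 R w1 and w2 R w2 but not w1 R w2.
(C) serial: every world has an R-successor.
(D) reflexive: each world relates to itself.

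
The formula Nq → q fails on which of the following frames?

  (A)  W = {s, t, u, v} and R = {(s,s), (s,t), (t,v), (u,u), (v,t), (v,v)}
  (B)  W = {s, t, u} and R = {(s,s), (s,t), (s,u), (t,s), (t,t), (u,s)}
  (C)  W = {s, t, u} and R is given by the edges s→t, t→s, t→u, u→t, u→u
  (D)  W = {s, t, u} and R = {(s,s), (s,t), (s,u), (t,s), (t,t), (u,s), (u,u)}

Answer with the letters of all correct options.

A, B, C

The schema Nq → q is axiom T; it is valid on a frame iff R is reflexive.
(A) R is not reflexive (not t R t), so the schema fails here.
(B) R is not reflexive (not u R u), so the schema fails here.
(C) R is not reflexive (not s R s), so the schema fails here.
(D) R is reflexive (each world relates to itself), so the schema is valid here.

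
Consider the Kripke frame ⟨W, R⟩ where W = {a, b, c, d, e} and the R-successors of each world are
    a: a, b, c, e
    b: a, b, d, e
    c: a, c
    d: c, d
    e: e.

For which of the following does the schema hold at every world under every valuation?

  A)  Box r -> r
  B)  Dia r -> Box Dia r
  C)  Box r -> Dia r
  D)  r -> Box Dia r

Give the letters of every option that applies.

R is reflexive: each world relates to itself.
R is not symmetric: a R e but not e R a.
R is not euclidean: a R b and a R c but not b R c.
R is serial: every world has an R-successor.
(A) Box r -> r (axiom T) characterises the reflexive frames. R is reflexive — valid.
(B) axiom 5: valid iff R is euclidean. R is not euclidean — not valid.
(C) Box r -> Dia r (axiom D) characterises the serial frames. R is serial — valid.
(D) r -> Box Dia r is axiom B, which corresponds to symmetry. R is not symmetric — not valid.

A, C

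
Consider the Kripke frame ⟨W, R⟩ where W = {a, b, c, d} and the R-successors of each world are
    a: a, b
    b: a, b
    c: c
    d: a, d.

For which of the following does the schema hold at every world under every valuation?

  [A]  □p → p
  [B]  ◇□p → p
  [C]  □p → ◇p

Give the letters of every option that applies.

R is reflexive: each world relates to itself.
R is not symmetric: d R a but not a R d.
R is serial: every world has an R-successor.
(A) □p → p is axiom T; it is valid on a frame exactly when R is reflexive. R is reflexive, so valid.
(B) ◇□p → p (the dual of axiom B) characterises the symmetric frames. R is not symmetric — not valid.
(C) □p → ◇p is axiom D; it is valid on a frame exactly when R is serial. R is serial, so valid.

A, C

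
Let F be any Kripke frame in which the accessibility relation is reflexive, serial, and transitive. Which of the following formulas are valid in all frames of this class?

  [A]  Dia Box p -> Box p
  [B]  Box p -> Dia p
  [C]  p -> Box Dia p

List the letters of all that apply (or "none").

B

(A) Dia Box p -> Box p is the dual of axiom 5, which corresponds to the euclidean property. Such an R need not be euclidean — not valid.
(B) Box p -> Dia p is axiom D, which corresponds to seriality. Every such R is serial — valid.
(C) axiom B: valid iff R is symmetric. Such an R need not be symmetric — not valid.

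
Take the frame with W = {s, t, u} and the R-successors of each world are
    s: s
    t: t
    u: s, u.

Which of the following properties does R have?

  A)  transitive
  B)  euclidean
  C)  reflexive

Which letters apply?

A, C

(A) transitive: R is closed under composition.
(B) not euclidean: u R s and u R u but not s R u.
(C) reflexive: each world relates to itself.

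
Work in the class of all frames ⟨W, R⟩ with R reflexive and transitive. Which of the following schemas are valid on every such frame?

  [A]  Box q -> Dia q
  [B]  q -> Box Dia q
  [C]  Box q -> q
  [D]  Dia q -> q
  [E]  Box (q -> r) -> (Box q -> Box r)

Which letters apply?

Reflexive relations are serial.
(A) Box q -> Dia q is axiom D, which corresponds to seriality. Every such R is serial — valid.
(B) q -> Box Dia q is axiom B; it is valid on a frame exactly when R is symmetric. Such an R need not be symmetric, so not valid.
(C) Box q -> q is axiom T; it is valid on a frame exactly when R is reflexive. Every such R is reflexive, so valid.
(D) Dia q -> q is the converse of T; it holds exactly when R ⊆ identity. Such an R need not be a subset of the identity — not valid.
(E) Box (q -> r) -> (Box q -> Box r) is the K axiom; it holds on all frames — valid.

A, C, E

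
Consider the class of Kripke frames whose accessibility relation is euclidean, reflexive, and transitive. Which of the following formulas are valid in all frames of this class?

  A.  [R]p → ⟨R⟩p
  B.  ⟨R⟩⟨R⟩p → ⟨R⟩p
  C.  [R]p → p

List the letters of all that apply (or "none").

A, B, C

A relation that is euclidean, reflexive, and transitive is also serial and symmetric.
(A) [R]p → ⟨R⟩p is axiom D; it is valid on a frame exactly when R is serial. Every such R is serial, so valid.
(B) ⟨R⟩⟨R⟩p → ⟨R⟩p is the dual of axiom 4; it is valid on a frame exactly when R is transitive. Every such R is transitive, so valid.
(C) [R]p → p is axiom T; it is valid on a frame exactly when R is reflexive. Every such R is reflexive, so valid.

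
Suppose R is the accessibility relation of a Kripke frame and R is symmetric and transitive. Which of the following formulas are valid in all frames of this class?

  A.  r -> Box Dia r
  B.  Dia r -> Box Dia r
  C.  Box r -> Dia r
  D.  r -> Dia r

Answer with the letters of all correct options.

A symmetric transitive relation is euclidean (uRv and uRw give vRu by symmetry, then vRw by transitivity).
(A) r -> Box Dia r (axiom B) characterises the symmetric frames. Every such R is symmetric — valid.
(B) Dia r -> Box Dia r is axiom 5; it is valid on a frame exactly when R is euclidean. Every such R is euclidean, so valid.
(C) axiom D: valid iff R is serial. Such an R need not be serial — not valid.
(D) r -> Dia r is the dual of axiom T, which corresponds to reflexivity. Such an R need not be reflexive — not valid.

A, B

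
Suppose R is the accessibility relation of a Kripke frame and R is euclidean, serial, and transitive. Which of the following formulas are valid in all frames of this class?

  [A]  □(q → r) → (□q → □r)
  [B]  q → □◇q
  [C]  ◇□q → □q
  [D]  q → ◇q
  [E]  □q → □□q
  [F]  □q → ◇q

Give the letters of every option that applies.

A, C, E, F

(A) □(q → r) → (□q → □r) is axiom K, valid on every Kripke frame — valid.
(B) q → □◇q (axiom B) characterises the symmetric frames. Such an R need not be symmetric — not valid.
(C) ◇□q → □q is the dual of axiom 5, which corresponds to the euclidean property. Every such R is euclidean — valid.
(D) the dual of axiom T: valid iff R is reflexive. Such an R need not be reflexive — not valid.
(E) axiom 4: valid iff R is transitive. Every such R is transitive — valid.
(F) □q → ◇q is axiom D, which corresponds to seriality. Every such R is serial — valid.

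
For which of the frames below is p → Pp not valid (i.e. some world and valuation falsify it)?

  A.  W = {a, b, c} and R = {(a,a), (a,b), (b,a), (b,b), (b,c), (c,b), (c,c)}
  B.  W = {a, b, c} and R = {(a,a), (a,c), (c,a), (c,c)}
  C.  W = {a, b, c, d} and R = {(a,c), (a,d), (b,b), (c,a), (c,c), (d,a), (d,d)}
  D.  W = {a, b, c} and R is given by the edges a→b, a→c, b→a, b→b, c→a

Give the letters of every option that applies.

B, C, D

The schema p → Pp is the dual of axiom T; it is valid on a frame iff R is reflexive.
(A) R is reflexive (each world relates to itself), so the schema is valid here.
(B) R is not reflexive (not b R b), so the schema fails here.
(C) R is not reflexive (not a R a), so the schema fails here.
(D) R is not reflexive (not a R a), so the schema fails here.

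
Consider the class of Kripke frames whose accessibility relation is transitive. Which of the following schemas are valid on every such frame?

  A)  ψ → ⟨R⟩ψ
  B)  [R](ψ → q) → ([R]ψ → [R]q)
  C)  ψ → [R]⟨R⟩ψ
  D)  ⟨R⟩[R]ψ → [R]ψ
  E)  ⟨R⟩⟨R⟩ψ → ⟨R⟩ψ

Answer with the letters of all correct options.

(A) the dual of axiom T: valid iff R is reflexive. Such an R need not be reflexive — not valid.
(B) [R](ψ → q) → ([R]ψ → [R]q) is the K axiom; it holds on all frames — valid.
(C) ψ → [R]⟨R⟩ψ is axiom B; it is valid on a frame exactly when R is symmetric. Such an R need not be symmetric, so not valid.
(D) the dual of axiom 5: valid iff R is euclidean. Such an R need not be euclidean — not valid.
(E) ⟨R⟩⟨R⟩ψ → ⟨R⟩ψ (the dual of axiom 4) characterises the transitive frames. Every such R is transitive — valid.

B, E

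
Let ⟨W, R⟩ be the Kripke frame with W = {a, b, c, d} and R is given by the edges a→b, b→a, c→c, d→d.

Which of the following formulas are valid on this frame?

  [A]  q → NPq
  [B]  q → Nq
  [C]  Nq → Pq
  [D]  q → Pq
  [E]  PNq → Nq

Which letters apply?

A, C

R is not reflexive: not a R a.
R is symmetric: every R-edge is matched by its reverse.
R is not euclidean: a R b and a R b but not b R b.
R is serial: every world has an R-successor.
R is not a subset of the identity: a R b with a ≠ b.
(A) q → NPq (axiom B) characterises the symmetric frames. R is symmetric — valid.
(B) q → Nq (equivalent to ◇p→p) corresponds to R being a subset of the identity. Here R ⊄ identity, so not valid.
(C) Nq → Pq is axiom D, which corresponds to seriality. R is serial — valid.
(D) q → Pq is the dual of axiom T, which corresponds to reflexivity. R is not reflexive — not valid.
(E) the dual of axiom 5: valid iff R is euclidean. R is not euclidean — not valid.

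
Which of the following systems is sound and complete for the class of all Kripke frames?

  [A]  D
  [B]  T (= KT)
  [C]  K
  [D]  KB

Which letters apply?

C

(A) D is determined by the class of serial frames.
(B) T (= KT) is determined by the class of reflexive frames.
(C) K is determined by exactly this class.
(D) KB is determined by the class of symmetric frames.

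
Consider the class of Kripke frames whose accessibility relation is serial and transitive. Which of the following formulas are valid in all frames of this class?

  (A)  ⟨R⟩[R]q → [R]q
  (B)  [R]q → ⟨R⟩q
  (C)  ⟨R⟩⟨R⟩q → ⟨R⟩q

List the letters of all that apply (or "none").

(A) the dual of axiom 5: valid iff R is euclidean. Such an R need not be euclidean — not valid.
(B) axiom D: valid iff R is serial. Every such R is serial — valid.
(C) ⟨R⟩⟨R⟩q → ⟨R⟩q is the dual of axiom 4; it is valid on a frame exactly when R is transitive. Every such R is transitive, so valid.

B, C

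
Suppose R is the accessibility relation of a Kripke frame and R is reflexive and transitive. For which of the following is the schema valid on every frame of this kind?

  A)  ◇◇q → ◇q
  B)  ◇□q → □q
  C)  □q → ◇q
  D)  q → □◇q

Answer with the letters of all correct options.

A, C

Reflexive relations are serial.
(A) ◇◇q → ◇q is the dual of axiom 4; it is valid on a frame exactly when R is transitive. Every such R is transitive, so valid.
(B) the dual of axiom 5: valid iff R is euclidean. Such an R need not be euclidean — not valid.
(C) □q → ◇q (axiom D) characterises the serial frames. Every such R is serial — valid.
(D) q → □◇q (axiom B) characterises the symmetric frames. Such an R need not be symmetric — not valid.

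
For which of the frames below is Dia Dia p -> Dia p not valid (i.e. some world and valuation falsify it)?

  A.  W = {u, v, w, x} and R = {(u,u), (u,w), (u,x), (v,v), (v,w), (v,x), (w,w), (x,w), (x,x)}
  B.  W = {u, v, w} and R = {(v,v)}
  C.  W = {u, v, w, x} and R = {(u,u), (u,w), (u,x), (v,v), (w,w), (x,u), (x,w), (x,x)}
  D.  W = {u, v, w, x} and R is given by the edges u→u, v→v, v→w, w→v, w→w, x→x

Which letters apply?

The schema Dia Dia p -> Dia p is the dual of axiom 4; it is valid on a frame iff R is transitive.
(A) R is transitive (R is closed under composition), so the schema is valid here.
(B) R is transitive (R is closed under composition), so the schema is valid here.
(C) R is transitive (R is closed under composition), so the schema is valid here.
(D) R is transitive (R is closed under composition), so the schema is valid here.

none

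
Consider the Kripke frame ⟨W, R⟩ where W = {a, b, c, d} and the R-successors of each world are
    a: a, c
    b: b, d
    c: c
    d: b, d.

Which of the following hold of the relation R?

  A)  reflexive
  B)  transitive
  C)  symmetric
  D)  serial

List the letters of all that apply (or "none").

A, B, D

(A) reflexive: each world relates to itself.
(B) transitive: R is closed under composition.
(C) not symmetric: a R c but not c R a.
(D) serial: every world has an R-successor.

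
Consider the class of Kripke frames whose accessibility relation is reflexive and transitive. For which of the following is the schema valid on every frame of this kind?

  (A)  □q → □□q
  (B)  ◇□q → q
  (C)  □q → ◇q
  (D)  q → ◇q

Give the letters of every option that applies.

A, C, D

Reflexive relations are serial.
(A) □q → □□q is axiom 4, which corresponds to transitivity. Every such R is transitive — valid.
(B) ◇□q → q is the dual of axiom B, which corresponds to symmetry. Such an R need not be symmetric — not valid.
(C) axiom D: valid iff R is serial. Every such R is serial — valid.
(D) q → ◇q is the dual of axiom T; it is valid on a frame exactly when R is reflexive. Every such R is reflexive, so valid.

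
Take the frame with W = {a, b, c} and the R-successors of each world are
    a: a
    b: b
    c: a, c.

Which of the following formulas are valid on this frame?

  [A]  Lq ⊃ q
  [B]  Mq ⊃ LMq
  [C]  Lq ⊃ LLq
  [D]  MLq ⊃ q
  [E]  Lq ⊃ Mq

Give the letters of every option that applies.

R is reflexive: each world relates to itself.
R is not symmetric: c R a but not a R c.
R is transitive: R is closed under composition.
R is not euclidean: c R a and c R c but not a R c.
R is serial: every world has an R-successor.
(A) Lq ⊃ q is axiom T, which corresponds to reflexivity. R is reflexive — valid.
(B) axiom 5: valid iff R is euclidean. R is not euclidean — not valid.
(C) Lq ⊃ LLq (axiom 4) characterises the transitive frames. R is transitive — valid.
(D) MLq ⊃ q (the dual of axiom B) characterises the symmetric frames. R is not symmetric — not valid.
(E) Lq ⊃ Mq is axiom D; it is valid on a frame exactly when R is serial. R is serial, so valid.

A, C, E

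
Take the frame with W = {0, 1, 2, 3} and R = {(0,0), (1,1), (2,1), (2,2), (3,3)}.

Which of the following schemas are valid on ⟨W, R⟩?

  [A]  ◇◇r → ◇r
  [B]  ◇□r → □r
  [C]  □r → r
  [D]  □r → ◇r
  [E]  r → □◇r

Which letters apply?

A, C, D

R is reflexive: each world relates to itself.
R is not symmetric: 2 R 1 but not 1 R 2.
R is transitive: R is closed under composition.
R is not euclidean: 2 R 1 and 2 R 2 but not 1 R 2.
R is serial: every world has an R-successor.
(A) the dual of axiom 4: valid iff R is transitive. R is transitive — valid.
(B) ◇□r → □r is the dual of axiom 5, which corresponds to the euclidean property. R is not euclidean — not valid.
(C) □r → r is axiom T, which corresponds to reflexivity. R is reflexive — valid.
(D) □r → ◇r (axiom D) characterises the serial frames. R is serial — valid.
(E) axiom B: valid iff R is symmetric. R is not symmetric — not valid.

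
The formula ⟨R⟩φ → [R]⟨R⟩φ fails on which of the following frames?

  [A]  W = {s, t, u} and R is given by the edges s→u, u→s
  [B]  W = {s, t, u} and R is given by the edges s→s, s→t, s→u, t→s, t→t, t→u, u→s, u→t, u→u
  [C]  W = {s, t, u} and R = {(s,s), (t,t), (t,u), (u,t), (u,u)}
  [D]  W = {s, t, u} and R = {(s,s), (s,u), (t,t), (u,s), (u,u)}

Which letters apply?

A

The schema ⟨R⟩φ → [R]⟨R⟩φ is axiom 5; it is valid on a frame iff R is euclidean.
(A) R is not euclidean (s R u and s R u but not u R u), so the schema fails here.
(B) R is euclidean (any two R-successors of the same world are R-related), so the schema is valid here.
(C) R is euclidean (any two R-successors of the same world are R-related), so the schema is valid here.
(D) R is euclidean (any two R-successors of the same world are R-related), so the schema is valid here.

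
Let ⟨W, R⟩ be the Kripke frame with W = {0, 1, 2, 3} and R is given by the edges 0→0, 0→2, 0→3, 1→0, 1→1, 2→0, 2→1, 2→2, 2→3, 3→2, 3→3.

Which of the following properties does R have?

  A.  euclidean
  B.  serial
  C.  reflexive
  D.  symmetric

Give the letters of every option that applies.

B, C

(A) not euclidean: 0 R 3 and 0 R 0 but not 3 R 0.
(B) serial: every world has an R-successor.
(C) reflexive: each world relates to itself.
(D) not symmetric: 0 R 3 but not 3 R 0.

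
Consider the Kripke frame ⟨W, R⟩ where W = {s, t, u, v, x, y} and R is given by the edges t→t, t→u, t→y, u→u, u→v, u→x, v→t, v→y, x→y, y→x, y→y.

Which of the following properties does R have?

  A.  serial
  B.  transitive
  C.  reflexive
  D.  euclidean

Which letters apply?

(A) not serial: s has no R-successor.
(B) not transitive: t R u and u R v but not t R v.
(C) not reflexive: not s R s.
(D) not euclidean: t R u and t R t but not u R t.

none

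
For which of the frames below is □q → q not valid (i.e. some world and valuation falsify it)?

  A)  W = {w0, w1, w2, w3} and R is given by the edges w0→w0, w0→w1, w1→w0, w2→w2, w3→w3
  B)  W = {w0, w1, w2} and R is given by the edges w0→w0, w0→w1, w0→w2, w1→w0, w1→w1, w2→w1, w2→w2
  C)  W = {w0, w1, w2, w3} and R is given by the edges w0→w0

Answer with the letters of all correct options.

A, C

The schema □q → q is axiom T; it is valid on a frame iff R is reflexive.
(A) R is not reflexive (not w1 R w1), so the schema fails here.
(B) R is reflexive (each world relates to itself), so the schema is valid here.
(C) R is not reflexive (not w1 R w1), so the schema fails here.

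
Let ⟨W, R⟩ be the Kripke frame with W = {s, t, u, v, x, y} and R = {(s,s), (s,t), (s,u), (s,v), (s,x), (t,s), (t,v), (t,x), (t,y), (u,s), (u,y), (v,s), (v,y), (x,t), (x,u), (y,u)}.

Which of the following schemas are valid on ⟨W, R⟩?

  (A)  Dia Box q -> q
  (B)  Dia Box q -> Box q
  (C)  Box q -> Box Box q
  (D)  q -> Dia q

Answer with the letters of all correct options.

R is not reflexive: not t R t.
R is not symmetric: s R x but not x R s.
R is not transitive: s R t and t R y but not s R y.
R is not euclidean: s R t and s R u but not t R u.
(A) Dia Box q -> q is the dual of axiom B, which corresponds to symmetry. R is not symmetric — not valid.
(B) Dia Box q -> Box q is the dual of axiom 5, which corresponds to the euclidean property. R is not euclidean — not valid.
(C) Box q -> Box Box q is axiom 4, which corresponds to transitivity. R is not transitive — not valid.
(D) q -> Dia q is the dual of axiom T, which corresponds to reflexivity. R is not reflexive — not valid.

none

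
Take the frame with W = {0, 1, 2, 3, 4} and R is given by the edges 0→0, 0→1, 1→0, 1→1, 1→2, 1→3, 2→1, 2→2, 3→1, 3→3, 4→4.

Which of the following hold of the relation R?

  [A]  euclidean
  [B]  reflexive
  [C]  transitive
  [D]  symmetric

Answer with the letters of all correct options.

B, D

(A) not euclidean: 1 R 0 and 1 R 2 but not 0 R 2.
(B) reflexive: each world relates to itself.
(C) not transitive: 0 R 1 and 1 R 2 but not 0 R 2.
(D) symmetric: every R-edge is matched by its reverse.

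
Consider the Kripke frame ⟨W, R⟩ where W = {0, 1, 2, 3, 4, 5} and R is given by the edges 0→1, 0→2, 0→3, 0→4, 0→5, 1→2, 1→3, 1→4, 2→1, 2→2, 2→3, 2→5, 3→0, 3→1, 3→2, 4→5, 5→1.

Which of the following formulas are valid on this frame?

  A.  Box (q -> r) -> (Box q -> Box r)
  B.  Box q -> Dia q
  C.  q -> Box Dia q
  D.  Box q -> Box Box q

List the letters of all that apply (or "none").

A, B

R is not symmetric: 0 R 1 but not 1 R 0.
R is not transitive: 0 R 3 and 3 R 0 but not 0 R 0.
R is serial: every world has an R-successor.
(A) this is just K, valid on every normal frame.
(B) axiom D: valid iff R is serial. R is serial — valid.
(C) axiom B: valid iff R is symmetric. R is not symmetric — not valid.
(D) Box q -> Box Box q (axiom 4) characterises the transitive frames. R is not transitive — not valid.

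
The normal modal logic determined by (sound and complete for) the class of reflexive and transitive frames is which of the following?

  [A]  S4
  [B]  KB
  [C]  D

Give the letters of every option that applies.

A

(A) S4 is determined by exactly this class.
(B) KB is determined by the class of symmetric frames.
(C) D is determined by the class of serial frames.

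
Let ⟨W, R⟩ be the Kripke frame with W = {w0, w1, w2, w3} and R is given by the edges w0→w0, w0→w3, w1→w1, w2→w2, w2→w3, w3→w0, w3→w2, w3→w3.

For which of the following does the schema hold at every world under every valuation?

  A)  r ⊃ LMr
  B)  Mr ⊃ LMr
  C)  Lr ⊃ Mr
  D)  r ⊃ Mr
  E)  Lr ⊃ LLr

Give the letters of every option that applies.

A, C, D

R is reflexive: each world relates to itself.
R is symmetric: every R-edge is matched by its reverse.
R is not transitive: w0 R w3 and w3 R w2 but not w0 R w2.
R is not euclidean: w3 R w0 and w3 R w2 but not w0 R w2.
R is serial: every world has an R-successor.
(A) r ⊃ LMr is axiom B; it is valid on a frame exactly when R is symmetric. R is symmetric, so valid.
(B) Mr ⊃ LMr (axiom 5) characterises the euclidean frames. R is not euclidean — not valid.
(C) Lr ⊃ Mr (axiom D) characterises the serial frames. R is serial — valid.
(D) the dual of axiom T: valid iff R is reflexive. R is reflexive — valid.
(E) axiom 4: valid iff R is transitive. R is not transitive — not valid.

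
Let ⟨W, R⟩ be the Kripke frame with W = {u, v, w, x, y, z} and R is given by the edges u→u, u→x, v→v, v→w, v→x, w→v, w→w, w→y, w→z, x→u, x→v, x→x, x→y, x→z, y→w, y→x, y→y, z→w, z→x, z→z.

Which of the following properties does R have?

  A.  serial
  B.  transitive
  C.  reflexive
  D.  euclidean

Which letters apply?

A, C

(A) serial: every world has an R-successor.
(B) not transitive: u R x and x R v but not u R v.
(C) reflexive: each world relates to itself.
(D) not euclidean: v R w and v R x but not w R x.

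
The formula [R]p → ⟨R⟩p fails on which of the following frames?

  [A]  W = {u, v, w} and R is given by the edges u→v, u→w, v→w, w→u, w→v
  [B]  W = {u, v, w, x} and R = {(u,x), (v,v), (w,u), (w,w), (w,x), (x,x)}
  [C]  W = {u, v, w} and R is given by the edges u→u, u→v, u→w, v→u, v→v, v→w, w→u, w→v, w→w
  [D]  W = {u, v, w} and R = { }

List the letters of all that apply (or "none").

The schema [R]p → ⟨R⟩p is axiom D; it is valid on a frame iff R is serial.
(A) R is serial (every world has an R-successor), so the schema is valid here.
(B) R is serial (every world has an R-successor), so the schema is valid here.
(C) R is serial (every world has an R-successor), so the schema is valid here.
(D) R is not serial (u has no R-successor), so the schema fails here.

D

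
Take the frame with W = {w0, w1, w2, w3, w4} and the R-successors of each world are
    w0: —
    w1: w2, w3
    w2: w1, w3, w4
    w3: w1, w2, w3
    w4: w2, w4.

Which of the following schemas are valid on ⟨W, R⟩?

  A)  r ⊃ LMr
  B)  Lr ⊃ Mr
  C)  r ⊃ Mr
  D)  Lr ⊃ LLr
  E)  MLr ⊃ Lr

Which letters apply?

R is not reflexive: not w0 R w0.
R is symmetric: every R-edge is matched by its reverse.
R is not transitive: w1 R w2 and w2 R w1 but not w1 R w1.
R is not euclidean: w2 R w1 and w2 R w4 but not w1 R w4.
R is not serial: w0 has no R-successor.
(A) r ⊃ LMr is axiom B; it is valid on a frame exactly when R is symmetric. R is symmetric, so valid.
(B) Lr ⊃ Mr is axiom D, which corresponds to seriality. R is not serial — not valid.
(C) the dual of axiom T: valid iff R is reflexive. R is not reflexive — not valid.
(D) Lr ⊃ LLr is axiom 4, which corresponds to transitivity. R is not transitive — not valid.
(E) the dual of axiom 5: valid iff R is euclidean. R is not euclidean — not valid.

A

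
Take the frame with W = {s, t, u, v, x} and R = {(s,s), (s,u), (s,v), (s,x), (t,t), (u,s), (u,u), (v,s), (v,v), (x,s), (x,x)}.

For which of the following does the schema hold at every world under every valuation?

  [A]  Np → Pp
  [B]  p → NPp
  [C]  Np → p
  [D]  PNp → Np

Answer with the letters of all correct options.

R is reflexive: each world relates to itself.
R is symmetric: every R-edge is matched by its reverse.
R is not euclidean: s R u and s R v but not u R v.
R is serial: every world has an R-successor.
(A) axiom D: valid iff R is serial. R is serial — valid.
(B) p → NPp (axiom B) characterises the symmetric frames. R is symmetric — valid.
(C) Np → p is axiom T, which corresponds to reflexivity. R is reflexive — valid.
(D) PNp → Np (the dual of axiom 5) characterises the euclidean frames. R is not euclidean — not valid.

A, B, C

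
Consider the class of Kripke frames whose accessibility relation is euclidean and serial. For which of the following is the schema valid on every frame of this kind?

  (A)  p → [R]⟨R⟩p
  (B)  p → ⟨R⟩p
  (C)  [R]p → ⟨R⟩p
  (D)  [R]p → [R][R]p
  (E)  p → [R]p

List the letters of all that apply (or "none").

(A) p → [R]⟨R⟩p is axiom B, which corresponds to symmetry. Such an R need not be symmetric — not valid.
(B) p → ⟨R⟩p is the dual of axiom T; it is valid on a frame exactly when R is reflexive. Such an R need not be reflexive, so not valid.
(C) axiom D: valid iff R is serial. Every such R is serial — valid.
(D) axiom 4: valid iff R is transitive. Such an R need not be transitive — not valid.
(E) p → [R]p is valid only on frames where every R-edge is a self-loop. Such an R need not be a subset of the identity — not valid.

C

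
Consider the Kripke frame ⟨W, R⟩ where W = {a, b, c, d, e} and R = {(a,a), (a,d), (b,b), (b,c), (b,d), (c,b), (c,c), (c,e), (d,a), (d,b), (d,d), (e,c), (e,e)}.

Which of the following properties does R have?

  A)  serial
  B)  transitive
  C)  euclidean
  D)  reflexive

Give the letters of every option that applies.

(A) serial: every world has an R-successor.
(B) not transitive: a R d and d R b but not a R b.
(C) not euclidean: b R c and b R d but not c R d.
(D) reflexive: each world relates to itself.

A, D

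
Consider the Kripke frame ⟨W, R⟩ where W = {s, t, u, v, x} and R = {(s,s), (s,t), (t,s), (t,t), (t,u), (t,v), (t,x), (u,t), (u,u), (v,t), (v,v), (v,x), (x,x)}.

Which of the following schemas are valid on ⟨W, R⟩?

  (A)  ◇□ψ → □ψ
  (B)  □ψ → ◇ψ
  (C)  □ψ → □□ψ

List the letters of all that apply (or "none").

R is not transitive: s R t and t R u but not s R u.
R is not euclidean: t R s and t R u but not s R u.
R is serial: every world has an R-successor.
(A) ◇□ψ → □ψ is the dual of axiom 5, which corresponds to the euclidean property. R is not euclidean — not valid.
(B) □ψ → ◇ψ is axiom D, which corresponds to seriality. R is serial — valid.
(C) □ψ → □□ψ (axiom 4) characterises the transitive frames. R is not transitive — not valid.

B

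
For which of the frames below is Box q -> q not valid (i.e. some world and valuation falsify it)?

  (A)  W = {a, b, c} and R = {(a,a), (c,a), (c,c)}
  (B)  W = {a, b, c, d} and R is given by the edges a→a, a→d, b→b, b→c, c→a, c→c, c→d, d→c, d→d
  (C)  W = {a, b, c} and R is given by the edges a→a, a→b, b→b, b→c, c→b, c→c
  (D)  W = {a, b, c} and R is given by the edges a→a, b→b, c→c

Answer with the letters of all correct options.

A

The schema Box q -> q is axiom T; it is valid on a frame iff R is reflexive.
(A) R is not reflexive (not b R b), so the schema fails here.
(B) R is reflexive (each world relates to itself), so the schema is valid here.
(C) R is reflexive (each world relates to itself), so the schema is valid here.
(D) R is reflexive (each world relates to itself), so the schema is valid here.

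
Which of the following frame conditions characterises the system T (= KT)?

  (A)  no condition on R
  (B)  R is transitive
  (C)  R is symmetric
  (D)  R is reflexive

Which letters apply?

D

(A) this class determines K, not T (= KT).
(B) this class determines K4, not T (= KT).
(C) this class determines KB, not T (= KT).
(D) T (= KT) is sound and complete for exactly this class.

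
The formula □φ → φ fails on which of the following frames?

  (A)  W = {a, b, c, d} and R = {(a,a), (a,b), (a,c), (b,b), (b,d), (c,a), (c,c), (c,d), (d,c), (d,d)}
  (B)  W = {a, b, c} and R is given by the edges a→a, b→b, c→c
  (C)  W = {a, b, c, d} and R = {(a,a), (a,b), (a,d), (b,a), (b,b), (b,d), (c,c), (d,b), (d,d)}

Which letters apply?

none

The schema □φ → φ is axiom T; it is valid on a frame iff R is reflexive.
(A) R is reflexive (each world relates to itself), so the schema is valid here.
(B) R is reflexive (each world relates to itself), so the schema is valid here.
(C) R is reflexive (each world relates to itself), so the schema is valid here.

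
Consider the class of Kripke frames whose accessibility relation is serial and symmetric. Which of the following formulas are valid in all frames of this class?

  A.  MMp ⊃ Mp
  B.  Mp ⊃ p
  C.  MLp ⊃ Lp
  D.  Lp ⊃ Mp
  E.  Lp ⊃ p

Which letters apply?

D

(A) MMp ⊃ Mp is the dual of axiom 4, which corresponds to transitivity. Such an R need not be transitive — not valid.
(B) Mp ⊃ p is valid only on frames where every R-edge is a self-loop. Such an R need not be a subset of the identity — not valid.
(C) the dual of axiom 5: valid iff R is euclidean. Such an R need not be euclidean — not valid.
(D) axiom D: valid iff R is serial. Every such R is serial — valid.
(E) Lp ⊃ p (axiom T) characterises the reflexive frames. Such an R need not be reflexive — not valid.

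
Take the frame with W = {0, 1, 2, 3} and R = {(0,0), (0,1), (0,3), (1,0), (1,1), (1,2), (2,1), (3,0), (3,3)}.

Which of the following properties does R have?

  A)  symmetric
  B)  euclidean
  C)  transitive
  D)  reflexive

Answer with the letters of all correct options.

(A) symmetric: every R-edge is matched by its reverse.
(B) not euclidean: 0 R 1 and 0 R 3 but not 1 R 3.
(C) not transitive: 0 R 1 and 1 R 2 but not 0 R 2.
(D) not reflexive: not 2 R 2.

A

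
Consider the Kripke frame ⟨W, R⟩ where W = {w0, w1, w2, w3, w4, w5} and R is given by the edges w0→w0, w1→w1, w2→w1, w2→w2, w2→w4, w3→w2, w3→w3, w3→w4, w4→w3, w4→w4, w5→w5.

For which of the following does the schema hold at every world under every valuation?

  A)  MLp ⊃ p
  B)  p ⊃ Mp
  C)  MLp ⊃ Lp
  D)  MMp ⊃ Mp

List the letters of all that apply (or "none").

B

R is reflexive: each world relates to itself.
R is not symmetric: w2 R w1 but not w1 R w2.
R is not transitive: w2 R w4 and w4 R w3 but not w2 R w3.
R is not euclidean: w2 R w1 and w2 R w2 but not w1 R w2.
(A) MLp ⊃ p is the dual of axiom B, which corresponds to symmetry. R is not symmetric — not valid.
(B) p ⊃ Mp (the dual of axiom T) characterises the reflexive frames. R is reflexive — valid.
(C) MLp ⊃ Lp (the dual of axiom 5) characterises the euclidean frames. R is not euclidean — not valid.
(D) MMp ⊃ Mp is the dual of axiom 4; it is valid on a frame exactly when R is transitive. R is not transitive, so not valid.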